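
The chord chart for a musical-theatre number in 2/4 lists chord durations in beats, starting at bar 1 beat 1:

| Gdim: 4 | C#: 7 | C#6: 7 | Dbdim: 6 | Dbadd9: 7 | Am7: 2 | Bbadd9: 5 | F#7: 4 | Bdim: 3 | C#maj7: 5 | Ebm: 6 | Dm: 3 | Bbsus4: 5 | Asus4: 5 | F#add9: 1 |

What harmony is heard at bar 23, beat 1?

Bdim

Beat 1 of bar 23 is beat (23−1)×2 + 1 = 45 overall.
Running totals: Gdim ends at 4, C# ends at 11, C#6 ends at 18, Dbdim ends at 24, Dbadd9 ends at 31, Am7 ends at 33, Bbadd9 ends at 38, F#7 ends at 42, Bdim ends at 45.
Beat 45 falls within Bdim.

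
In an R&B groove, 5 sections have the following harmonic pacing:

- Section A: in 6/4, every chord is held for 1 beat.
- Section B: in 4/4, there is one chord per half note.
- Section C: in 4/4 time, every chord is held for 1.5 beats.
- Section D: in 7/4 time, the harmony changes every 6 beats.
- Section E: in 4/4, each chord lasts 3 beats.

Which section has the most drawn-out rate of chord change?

A: each chord is 1 beat in 6/4, so 6 per bar.
B: each chord is 2 beats in 4/4, so 2 per bar.
C: each chord is 1.5 beats in 4/4, so 8/3 per bar.
D: each chord is 6 beats in 7/4, so 7/6 per bar.
E: each chord is 3 beats in 4/4, so 4/3 per bar.
Slowest is D at 7/6 chords/bar.

Section D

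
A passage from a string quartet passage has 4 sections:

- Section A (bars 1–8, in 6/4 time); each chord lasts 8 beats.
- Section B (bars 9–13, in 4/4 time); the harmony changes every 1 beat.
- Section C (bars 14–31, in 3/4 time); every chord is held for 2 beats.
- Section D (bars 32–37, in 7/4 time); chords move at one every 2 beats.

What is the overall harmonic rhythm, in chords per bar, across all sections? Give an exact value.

2 chords per bar

A: 8 bars of 6 beats is 48 beats; at 8 beats each that's 6 chords.
B: 5 bars of 4 beats is 20 beats; at 1 beat each that's 20 chords.
C: 18 bars of 3 beats is 54 beats; at 2 beats each that's 27 chords.
D: 6 bars of 7 beats is 42 beats; at 2 beats each that's 21 chords.
Overall: 74 chords over 37 bars → 74/37 = 2 chords per bar.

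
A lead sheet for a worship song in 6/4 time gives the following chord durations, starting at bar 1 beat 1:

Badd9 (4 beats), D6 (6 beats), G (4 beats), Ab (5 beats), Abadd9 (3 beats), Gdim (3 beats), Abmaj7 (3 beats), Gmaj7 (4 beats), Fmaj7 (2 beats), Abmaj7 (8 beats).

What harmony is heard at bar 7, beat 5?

Beat 5 of bar 7 is beat (7−1)×6 + 5 = 41 overall.
Running totals: Badd9 ends at 4, D6 ends at 10, G ends at 14, Ab ends at 19, Abadd9 ends at 22, Gdim ends at 25, Abmaj7 ends at 28, Gmaj7 ends at 32, Fmaj7 ends at 34, Abmaj7 ends at 42.
Beat 41 falls within Abmaj7.

Abmaj7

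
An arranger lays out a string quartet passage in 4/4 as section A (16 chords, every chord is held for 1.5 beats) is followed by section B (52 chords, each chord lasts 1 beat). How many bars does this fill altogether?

19 bars

A: 16 × 1.5 = 24 beats = 6 bars.
B: 52 × 1 = 52 beats = 13 bars.
Total: 6 + 13 = 19 bars.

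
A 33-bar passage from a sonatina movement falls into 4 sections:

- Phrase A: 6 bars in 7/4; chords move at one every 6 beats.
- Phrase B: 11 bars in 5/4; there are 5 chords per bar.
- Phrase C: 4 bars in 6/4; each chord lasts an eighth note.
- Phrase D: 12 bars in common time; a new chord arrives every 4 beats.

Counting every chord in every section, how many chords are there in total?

122 chords

A: 6 bars × 7 beats = 42 beats; 6 beats/chord → 7 chords.
B: 11 bars × 5 beats = 55 beats; 1 beat/chord → 55 chords.
C: 4 bars × 6 beats = 24 beats; 0.5 beats/chord → 48 chords.
D: 12 bars × 4 beats = 48 beats; 4 beats/chord → 12 chords.
Total: 7 + 55 + 48 + 12 = 122.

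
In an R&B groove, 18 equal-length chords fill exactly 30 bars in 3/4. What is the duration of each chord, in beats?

30 bars × 3 beats/bar = 90 beats total.
90 beats ÷ 18 chords = 5 beats per chord.

5 beats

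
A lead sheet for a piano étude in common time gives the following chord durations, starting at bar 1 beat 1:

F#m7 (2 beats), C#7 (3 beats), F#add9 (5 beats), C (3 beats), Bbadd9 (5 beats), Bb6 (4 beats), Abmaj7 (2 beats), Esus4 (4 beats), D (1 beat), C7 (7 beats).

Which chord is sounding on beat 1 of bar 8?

Beat 1 of bar 8 is beat (8−1)×4 + 1 = 29 overall.
Running totals: F#m7 ends at 2, C#7 ends at 5, F#add9 ends at 10, C ends at 13, Bbadd9 ends at 18, Bb6 ends at 22, Abmaj7 ends at 24, Esus4 ends at 28, D ends at 29.
Beat 29 falls within D.

D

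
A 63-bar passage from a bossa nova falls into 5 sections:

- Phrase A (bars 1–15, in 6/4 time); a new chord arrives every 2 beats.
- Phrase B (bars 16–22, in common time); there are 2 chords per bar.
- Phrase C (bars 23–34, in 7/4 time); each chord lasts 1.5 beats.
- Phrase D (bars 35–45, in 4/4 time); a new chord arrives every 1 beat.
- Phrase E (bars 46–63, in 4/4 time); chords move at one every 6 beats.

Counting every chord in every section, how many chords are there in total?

171 chords

A: 15 bars × 6 beats = 90 beats; 2 beats/chord → 45 chords.
B: 7 bars × 4 beats = 28 beats; 2 beats/chord → 14 chords.
C: 12 bars × 7 beats = 84 beats; 1.5 beats/chord → 56 chords.
D: 11 bars × 4 beats = 44 beats; 1 beat/chord → 44 chords.
E: 18 bars × 4 beats = 72 beats; 6 beats/chord → 12 chords.
Total: 45 + 14 + 56 + 44 + 12 = 171.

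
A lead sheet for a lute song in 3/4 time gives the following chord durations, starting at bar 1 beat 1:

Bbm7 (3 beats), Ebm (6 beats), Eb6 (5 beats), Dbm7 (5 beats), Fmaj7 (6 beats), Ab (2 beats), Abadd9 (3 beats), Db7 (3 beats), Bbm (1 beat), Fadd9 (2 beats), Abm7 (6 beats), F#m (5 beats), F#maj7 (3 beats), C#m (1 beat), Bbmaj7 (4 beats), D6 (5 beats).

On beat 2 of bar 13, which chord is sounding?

Beat 2 of bar 13 is beat (13−1)×3 + 2 = 38 overall.
Running totals: Bbm7 ends at 3, Ebm ends at 9, Eb6 ends at 14, Dbm7 ends at 19, Fmaj7 ends at 25, Ab ends at 27, Abadd9 ends at 30, Db7 ends at 33, Bbm ends at 34, Fadd9 ends at 36, Abm7 ends at 42.
Beat 38 falls within Abm7.

Abm7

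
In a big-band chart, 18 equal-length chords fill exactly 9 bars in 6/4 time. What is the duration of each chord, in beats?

9 bars × 6 beats/bar = 54 beats total.
54 beats ÷ 18 chords = 3 beats per chord.
(That is a dotted half note.)

3 beats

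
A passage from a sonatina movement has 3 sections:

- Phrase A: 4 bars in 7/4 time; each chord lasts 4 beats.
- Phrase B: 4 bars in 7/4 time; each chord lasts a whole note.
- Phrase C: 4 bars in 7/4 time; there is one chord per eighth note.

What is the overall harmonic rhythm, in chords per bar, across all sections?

35/6 chords per bar

A: 4 bars of 7 beats is 28 beats; at 4 beats each that's 7 chords.
B: 4 bars of 7 beats is 28 beats; at 4 beats each that's 7 chords.
C: 4 bars of 7 beats is 28 beats; at 0.5 beats each that's 56 chords.
Overall: 70 chords over 12 bars → 70/12 = 35/6 chords per bar.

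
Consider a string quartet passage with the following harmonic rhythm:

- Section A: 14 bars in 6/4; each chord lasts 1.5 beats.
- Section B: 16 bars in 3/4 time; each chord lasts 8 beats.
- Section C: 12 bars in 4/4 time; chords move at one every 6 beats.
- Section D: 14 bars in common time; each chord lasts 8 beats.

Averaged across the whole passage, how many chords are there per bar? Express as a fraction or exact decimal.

1.375 chords per bar

A: 14 × 6 = 84 beats ÷ 1.5 = 56 chords.
B: 16 × 3 = 48 beats ÷ 8 = 6 chords.
C: 12 × 4 = 48 beats ÷ 6 = 8 chords.
D: 14 × 4 = 56 beats ÷ 8 = 7 chords.
Overall: 77 chords over 56 bars → 77/56 = 1.375 chords per bar.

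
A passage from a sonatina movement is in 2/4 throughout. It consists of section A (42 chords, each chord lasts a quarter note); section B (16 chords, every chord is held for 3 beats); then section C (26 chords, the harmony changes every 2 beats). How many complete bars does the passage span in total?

71 bars

A: 42 × 1 = 42 beats = 21 bars.
B: 16 × 3 = 48 beats = 24 bars.
C: 26 × 2 = 52 beats = 26 bars.
Total: 21 + 24 + 26 = 71 bars.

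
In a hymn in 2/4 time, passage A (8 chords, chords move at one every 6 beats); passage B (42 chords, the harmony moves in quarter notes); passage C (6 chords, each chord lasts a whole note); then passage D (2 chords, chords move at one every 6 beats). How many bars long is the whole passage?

63 bars

A: 8 × 6 = 48 beats = 24 bars.
B: 42 × 1 = 42 beats = 21 bars.
C: 6 × 4 = 24 beats = 12 bars.
D: 2 × 6 = 12 beats = 6 bars.
Total: 24 + 21 + 12 + 6 = 63 bars.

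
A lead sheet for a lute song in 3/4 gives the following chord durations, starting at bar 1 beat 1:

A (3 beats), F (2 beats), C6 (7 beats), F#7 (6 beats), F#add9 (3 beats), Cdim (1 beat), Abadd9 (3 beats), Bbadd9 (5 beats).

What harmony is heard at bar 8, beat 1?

Beat 1 of bar 8 is beat (8−1)×3 + 1 = 22 overall.
Running totals: A ends at 3, F ends at 5, C6 ends at 12, F#7 ends at 18, F#add9 ends at 21, Cdim ends at 22.
Beat 22 falls within Cdim.

Cdim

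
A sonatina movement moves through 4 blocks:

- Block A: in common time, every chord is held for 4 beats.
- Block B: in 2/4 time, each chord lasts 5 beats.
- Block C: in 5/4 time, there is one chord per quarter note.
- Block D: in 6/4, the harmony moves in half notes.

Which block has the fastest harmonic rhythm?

Block C

A: 4 beats/bar ÷ 4 beats/chord = 1 chord/bar.
B: 2 beats/bar ÷ 5 beats/chord = 0.4 chords/bar.
C: 5 beats/bar ÷ 1 beat/chord = 5 chords/bar.
D: 6 beats/bar ÷ 2 beats/chord = 3 chords/bar.
Fastest is C at 5 chords/bar.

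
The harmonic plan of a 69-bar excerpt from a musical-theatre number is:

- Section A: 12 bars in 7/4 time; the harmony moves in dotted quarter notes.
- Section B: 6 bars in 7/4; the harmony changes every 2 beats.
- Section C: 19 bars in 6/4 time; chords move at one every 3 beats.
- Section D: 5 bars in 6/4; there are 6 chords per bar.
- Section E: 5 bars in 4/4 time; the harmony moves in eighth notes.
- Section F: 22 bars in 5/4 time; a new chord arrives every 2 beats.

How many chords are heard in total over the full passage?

A: 12·7 = 84 beats, 84/1.5 = 56 chords.
B: 6·7 = 42 beats, 42/2 = 21 chords.
C: 19·6 = 114 beats, 114/3 = 38 chords.
D: 5·6 = 30 beats, 30/1 = 30 chords.
E: 5·4 = 20 beats, 20/0.5 = 40 chords.
F: 22·5 = 110 beats, 110/2 = 55 chords.
Total: 56 + 21 + 38 + 30 + 40 + 55 = 240.

240 chords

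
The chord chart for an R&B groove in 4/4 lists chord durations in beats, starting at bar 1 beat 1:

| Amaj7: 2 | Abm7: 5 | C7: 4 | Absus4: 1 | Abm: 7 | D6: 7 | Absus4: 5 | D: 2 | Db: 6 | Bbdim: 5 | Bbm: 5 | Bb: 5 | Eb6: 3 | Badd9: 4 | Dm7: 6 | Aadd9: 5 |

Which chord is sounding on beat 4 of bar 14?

Eb6

Beat 4 of bar 14 is beat (14−1)×4 + 4 = 56 overall.
Running totals: Amaj7 ends at 2, Abm7 ends at 7, C7 ends at 11, Absus4 ends at 12, Abm ends at 19, D6 ends at 26, Absus4 ends at 31, D ends at 33, Db ends at 39, Bbdim ends at 44, Bbm ends at 49, Bb ends at 54, Eb6 ends at 57.
Beat 56 falls within Eb6.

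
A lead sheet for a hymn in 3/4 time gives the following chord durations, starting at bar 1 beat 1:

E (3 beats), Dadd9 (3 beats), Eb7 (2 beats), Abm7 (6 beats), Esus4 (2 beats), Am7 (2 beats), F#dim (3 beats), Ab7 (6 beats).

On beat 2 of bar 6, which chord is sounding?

Beat 2 of bar 6 is beat (6−1)×3 + 2 = 17 overall.
Running totals: E ends at 3, Dadd9 ends at 6, Eb7 ends at 8, Abm7 ends at 14, Esus4 ends at 16, Am7 ends at 18.
Beat 17 falls within Am7.

Am7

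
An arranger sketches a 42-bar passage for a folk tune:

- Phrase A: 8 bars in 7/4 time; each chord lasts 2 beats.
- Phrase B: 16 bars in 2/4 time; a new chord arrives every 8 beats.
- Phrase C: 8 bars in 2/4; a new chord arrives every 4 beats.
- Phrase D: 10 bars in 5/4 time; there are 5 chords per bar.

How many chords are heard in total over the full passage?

A: 8 bars × 7 beats = 56 beats; 2 beats/chord → 28 chords.
B: 16 bars × 2 beats = 32 beats; 8 beats/chord → 4 chords.
C: 8 bars × 2 beats = 16 beats; 4 beats/chord → 4 chords.
D: 10 bars × 5 beats = 50 beats; 1 beat/chord → 50 chords.
Total: 28 + 4 + 4 + 50 = 86.

86 chords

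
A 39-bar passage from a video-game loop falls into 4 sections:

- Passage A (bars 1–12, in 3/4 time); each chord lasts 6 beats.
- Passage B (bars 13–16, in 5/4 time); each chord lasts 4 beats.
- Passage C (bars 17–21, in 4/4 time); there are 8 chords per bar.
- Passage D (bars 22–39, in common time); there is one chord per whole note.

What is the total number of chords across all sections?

69 chords

A: 12 bars × 3 beats = 36 beats; 6 beats/chord → 6 chords.
B: 4 bars × 5 beats = 20 beats; 4 beats/chord → 5 chords.
C: 5 bars × 4 beats = 20 beats; 0.5 beats/chord → 40 chords.
D: 18 bars × 4 beats = 72 beats; 4 beats/chord → 18 chords.
Total: 6 + 5 + 40 + 18 = 69.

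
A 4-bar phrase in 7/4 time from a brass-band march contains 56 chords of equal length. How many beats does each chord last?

4 bars × 7 beats/bar = 28 beats total.
28 beats ÷ 56 chords = 0.5 beats per chord.
(That is an eighth note.)

0.5 beats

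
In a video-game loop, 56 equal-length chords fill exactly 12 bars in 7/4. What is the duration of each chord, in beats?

1.5 beats

12 bars × 7 beats/bar = 84 beats total.
84 beats ÷ 56 chords = 1.5 beats per chord.
(That is a dotted quarter note.)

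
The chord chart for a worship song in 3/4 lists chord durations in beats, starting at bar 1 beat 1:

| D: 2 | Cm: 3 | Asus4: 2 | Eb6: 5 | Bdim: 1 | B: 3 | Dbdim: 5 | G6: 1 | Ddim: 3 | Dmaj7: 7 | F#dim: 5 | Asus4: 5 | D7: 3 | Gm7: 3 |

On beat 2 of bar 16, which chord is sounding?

Beat 2 of bar 16 is beat (16−1)×3 + 2 = 47 overall.
Running totals: D ends at 2, Cm ends at 5, Asus4 ends at 7, Eb6 ends at 12, Bdim ends at 13, B ends at 16, Dbdim ends at 21, G6 ends at 22, Ddim ends at 25, Dmaj7 ends at 32, F#dim ends at 37, Asus4 ends at 42, D7 ends at 45, Gm7 ends at 48.
Beat 47 falls within Gm7.

Gm7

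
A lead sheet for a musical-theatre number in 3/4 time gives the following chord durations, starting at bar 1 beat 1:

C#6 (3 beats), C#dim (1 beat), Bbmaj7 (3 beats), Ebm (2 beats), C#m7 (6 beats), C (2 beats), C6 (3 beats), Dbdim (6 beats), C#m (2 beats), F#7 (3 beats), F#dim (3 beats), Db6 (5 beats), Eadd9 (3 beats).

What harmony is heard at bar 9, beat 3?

Beat 3 of bar 9 is beat (9−1)×3 + 3 = 27 overall.
Running totals: C#6 ends at 3, C#dim ends at 4, Bbmaj7 ends at 7, Ebm ends at 9, C#m7 ends at 15, C ends at 17, C6 ends at 20, Dbdim ends at 26, C#m ends at 28.
Beat 27 falls within C#m.

C#m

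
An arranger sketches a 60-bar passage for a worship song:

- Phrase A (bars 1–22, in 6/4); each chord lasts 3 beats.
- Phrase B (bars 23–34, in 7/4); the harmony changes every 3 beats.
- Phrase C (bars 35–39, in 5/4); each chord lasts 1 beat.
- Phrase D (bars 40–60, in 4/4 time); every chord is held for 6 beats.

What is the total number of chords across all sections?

111 chords

A has 132 beats and chords last 3 each, so 44 chords.
B has 84 beats and chords last 3 each, so 28 chords.
C has 25 beats and chords last 1 each, so 25 chords.
D has 84 beats and chords last 6 each, so 14 chords.
Total: 44 + 28 + 25 + 14 = 111.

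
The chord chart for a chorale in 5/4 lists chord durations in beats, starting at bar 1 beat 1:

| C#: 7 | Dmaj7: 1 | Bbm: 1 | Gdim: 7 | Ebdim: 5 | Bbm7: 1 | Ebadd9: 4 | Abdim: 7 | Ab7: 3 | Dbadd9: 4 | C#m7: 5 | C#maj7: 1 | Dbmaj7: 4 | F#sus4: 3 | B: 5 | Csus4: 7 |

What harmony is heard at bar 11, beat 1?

Beat 1 of bar 11 is beat (11−1)×5 + 1 = 51 overall.
Running totals: C# ends at 7, Dmaj7 ends at 8, Bbm ends at 9, Gdim ends at 16, Ebdim ends at 21, Bbm7 ends at 22, Ebadd9 ends at 26, Abdim ends at 33, Ab7 ends at 36, Dbadd9 ends at 40, C#m7 ends at 45, C#maj7 ends at 46, Dbmaj7 ends at 50, F#sus4 ends at 53.
Beat 51 falls within F#sus4.

F#sus4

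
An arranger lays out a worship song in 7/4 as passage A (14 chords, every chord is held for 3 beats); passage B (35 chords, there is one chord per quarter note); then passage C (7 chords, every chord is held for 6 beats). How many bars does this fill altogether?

A: 14 × 3 = 42 beats = 6 bars.
B: 35 × 1 = 35 beats = 5 bars.
C: 7 × 6 = 42 beats = 6 bars.
Total: 6 + 5 + 6 = 17 bars.

17 bars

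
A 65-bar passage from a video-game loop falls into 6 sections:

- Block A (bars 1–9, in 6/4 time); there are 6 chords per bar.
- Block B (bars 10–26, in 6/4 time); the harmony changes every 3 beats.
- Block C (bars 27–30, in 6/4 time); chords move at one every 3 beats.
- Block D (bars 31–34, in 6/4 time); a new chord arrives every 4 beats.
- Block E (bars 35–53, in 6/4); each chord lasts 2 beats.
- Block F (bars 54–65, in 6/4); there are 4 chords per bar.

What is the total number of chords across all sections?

207 chords

A has 54 beats and chords last 1 each, so 54 chords.
B has 102 beats and chords last 3 each, so 34 chords.
C has 24 beats and chords last 3 each, so 8 chords.
D has 24 beats and chords last 4 each, so 6 chords.
E has 114 beats and chords last 2 each, so 57 chords.
F has 72 beats and chords last 1.5 each, so 48 chords.
Total: 54 + 34 + 8 + 6 + 57 + 48 = 207.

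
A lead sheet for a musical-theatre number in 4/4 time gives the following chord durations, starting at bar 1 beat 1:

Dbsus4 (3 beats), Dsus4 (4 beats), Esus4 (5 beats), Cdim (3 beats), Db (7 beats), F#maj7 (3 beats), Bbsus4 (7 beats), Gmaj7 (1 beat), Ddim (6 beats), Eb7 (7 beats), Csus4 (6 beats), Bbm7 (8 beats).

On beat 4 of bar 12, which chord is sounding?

Beat 4 of bar 12 is beat (12−1)×4 + 4 = 48 overall.
Running totals: Dbsus4 ends at 3, Dsus4 ends at 7, Esus4 ends at 12, Cdim ends at 15, Db ends at 22, F#maj7 ends at 25, Bbsus4 ends at 32, Gmaj7 ends at 33, Ddim ends at 39, Eb7 ends at 46, Csus4 ends at 52.
Beat 48 falls within Csus4.

Csus4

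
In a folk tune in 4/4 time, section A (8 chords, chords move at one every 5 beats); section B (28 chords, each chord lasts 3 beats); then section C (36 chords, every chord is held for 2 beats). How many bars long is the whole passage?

49 bars

A: 8 × 5 = 40 beats = 10 bars.
B: 28 × 3 = 84 beats = 21 bars.
C: 36 × 2 = 72 beats = 18 bars.
Total: 10 + 21 + 18 = 49 bars.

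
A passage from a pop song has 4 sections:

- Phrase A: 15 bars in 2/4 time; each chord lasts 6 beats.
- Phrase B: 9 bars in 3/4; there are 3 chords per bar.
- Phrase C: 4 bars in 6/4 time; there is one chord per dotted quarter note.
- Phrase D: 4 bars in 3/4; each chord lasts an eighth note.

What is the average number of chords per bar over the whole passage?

A: 15 bars of 2 beats is 30 beats; at 6 beats each that's 5 chords.
B: 9 bars of 3 beats is 27 beats; at 1 beat each that's 27 chords.
C: 4 bars of 6 beats is 24 beats; at 1.5 beats each that's 16 chords.
D: 4 bars of 3 beats is 12 beats; at 0.5 beats each that's 24 chords.
Overall: 72 chords over 32 bars → 72/32 = 2.25 chords per bar.

2.25 chords per bar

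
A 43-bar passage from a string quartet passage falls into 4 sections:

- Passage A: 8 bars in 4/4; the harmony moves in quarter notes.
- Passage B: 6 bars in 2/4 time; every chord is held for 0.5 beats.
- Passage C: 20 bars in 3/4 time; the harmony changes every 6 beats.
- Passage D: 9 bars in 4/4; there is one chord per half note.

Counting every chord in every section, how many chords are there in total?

84 chords

A: 8 bars × 4 beats = 32 beats; 1 beat/chord → 32 chords.
B: 6 bars × 2 beats = 12 beats; 0.5 beats/chord → 24 chords.
C: 20 bars × 3 beats = 60 beats; 6 beats/chord → 10 chords.
D: 9 bars × 4 beats = 36 beats; 2 beats/chord → 18 chords.
Total: 32 + 24 + 10 + 18 = 84.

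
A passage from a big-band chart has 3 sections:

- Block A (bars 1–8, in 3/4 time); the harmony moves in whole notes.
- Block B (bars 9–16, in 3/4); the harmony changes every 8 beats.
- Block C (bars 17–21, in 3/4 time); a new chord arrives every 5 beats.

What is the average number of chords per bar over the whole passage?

A: 8 × 3 = 24 beats ÷ 4 = 6 chords.
B: 8 × 3 = 24 beats ÷ 8 = 3 chords.
C: 5 × 3 = 15 beats ÷ 5 = 3 chords.
Overall: 12 chords over 21 bars → 12/21 = 4/7 chords per bar.

4/7 chords per bar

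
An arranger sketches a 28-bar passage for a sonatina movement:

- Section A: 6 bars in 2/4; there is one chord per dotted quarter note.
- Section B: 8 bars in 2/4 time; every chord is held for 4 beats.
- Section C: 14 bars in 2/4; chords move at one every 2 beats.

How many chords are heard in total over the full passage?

A: 6 bars × 2 beats = 12 beats; 1.5 beats/chord → 8 chords.
B: 8 bars × 2 beats = 16 beats; 4 beats/chord → 4 chords.
C: 14 bars × 2 beats = 28 beats; 2 beats/chord → 14 chords.
Total: 8 + 4 + 14 = 26.

26 chords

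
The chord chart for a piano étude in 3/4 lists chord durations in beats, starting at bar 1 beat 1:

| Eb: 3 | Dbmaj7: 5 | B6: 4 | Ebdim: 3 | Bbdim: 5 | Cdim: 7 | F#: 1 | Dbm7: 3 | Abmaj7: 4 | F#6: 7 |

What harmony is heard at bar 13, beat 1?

Beat 1 of bar 13 is beat (13−1)×3 + 1 = 37 overall.
Running totals: Eb ends at 3, Dbmaj7 ends at 8, B6 ends at 12, Ebdim ends at 15, Bbdim ends at 20, Cdim ends at 27, F# ends at 28, Dbm7 ends at 31, Abmaj7 ends at 35, F#6 ends at 42.
Beat 37 falls within F#6.

F#6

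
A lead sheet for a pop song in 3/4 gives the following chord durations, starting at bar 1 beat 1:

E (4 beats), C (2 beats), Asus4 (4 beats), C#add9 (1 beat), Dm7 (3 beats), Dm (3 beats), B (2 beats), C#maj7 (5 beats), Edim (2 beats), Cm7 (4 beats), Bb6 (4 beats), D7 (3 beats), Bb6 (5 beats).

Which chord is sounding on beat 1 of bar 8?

C#maj7

Beat 1 of bar 8 is beat (8−1)×3 + 1 = 22 overall.
Running totals: E ends at 4, C ends at 6, Asus4 ends at 10, C#add9 ends at 11, Dm7 ends at 14, Dm ends at 17, B ends at 19, C#maj7 ends at 24.
Beat 22 falls within C#maj7.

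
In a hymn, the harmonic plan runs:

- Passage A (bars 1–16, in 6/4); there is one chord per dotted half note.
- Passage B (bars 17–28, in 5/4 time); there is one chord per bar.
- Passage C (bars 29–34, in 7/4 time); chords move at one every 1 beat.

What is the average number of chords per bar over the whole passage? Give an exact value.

A: 16 bars of 6 beats is 96 beats; at 3 beats each that's 32 chords.
B: 12 bars of 5 beats is 60 beats; at 5 beats each that's 12 chords.
C: 6 bars of 7 beats is 42 beats; at 1 beat each that's 42 chords.
Overall: 86 chords over 34 bars → 86/34 = 43/17 chords per bar.

43/17 chords per bar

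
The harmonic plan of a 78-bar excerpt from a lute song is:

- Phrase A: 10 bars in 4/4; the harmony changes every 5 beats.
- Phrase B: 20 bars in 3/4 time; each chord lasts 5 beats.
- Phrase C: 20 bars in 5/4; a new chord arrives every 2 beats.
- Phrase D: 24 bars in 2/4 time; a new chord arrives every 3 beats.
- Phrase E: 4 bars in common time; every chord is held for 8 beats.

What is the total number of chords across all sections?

88 chords

A: 10 bars × 4 beats = 40 beats; 5 beats/chord → 8 chords.
B: 20 bars × 3 beats = 60 beats; 5 beats/chord → 12 chords.
C: 20 bars × 5 beats = 100 beats; 2 beats/chord → 50 chords.
D: 24 bars × 2 beats = 48 beats; 3 beats/chord → 16 chords.
E: 4 bars × 4 beats = 16 beats; 8 beats/chord → 2 chords.
Total: 8 + 12 + 50 + 16 + 2 = 88.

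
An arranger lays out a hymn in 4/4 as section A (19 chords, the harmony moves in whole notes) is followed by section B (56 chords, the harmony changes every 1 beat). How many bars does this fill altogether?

A: 19 × 4 = 76 beats = 19 bars.
B: 56 × 1 = 56 beats = 14 bars.
Total: 19 + 14 = 33 bars.

33 bars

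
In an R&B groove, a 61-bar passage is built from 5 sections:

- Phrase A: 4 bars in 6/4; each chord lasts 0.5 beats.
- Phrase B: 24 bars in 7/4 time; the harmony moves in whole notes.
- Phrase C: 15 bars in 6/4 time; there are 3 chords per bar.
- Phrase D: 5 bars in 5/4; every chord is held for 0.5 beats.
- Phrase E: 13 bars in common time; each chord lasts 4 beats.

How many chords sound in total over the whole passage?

198 chords

A: 4·6 = 24 beats, 24/0.5 = 48 chords.
B: 24·7 = 168 beats, 168/4 = 42 chords.
C: 15·6 = 90 beats, 90/2 = 45 chords.
D: 5·5 = 25 beats, 25/0.5 = 50 chords.
E: 13·4 = 52 beats, 52/4 = 13 chords.
Total: 48 + 42 + 45 + 50 + 13 = 198.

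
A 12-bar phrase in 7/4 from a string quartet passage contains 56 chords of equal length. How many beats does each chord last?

1.5 beats

12 bars × 7 beats/bar = 84 beats total.
84 beats ÷ 56 chords = 1.5 beats per chord.
(That is a dotted quarter note.)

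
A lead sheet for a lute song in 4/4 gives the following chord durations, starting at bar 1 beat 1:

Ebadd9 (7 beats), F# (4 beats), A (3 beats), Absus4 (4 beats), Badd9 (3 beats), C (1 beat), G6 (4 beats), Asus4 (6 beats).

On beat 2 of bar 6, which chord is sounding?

C

Beat 2 of bar 6 is beat (6−1)×4 + 2 = 22 overall.
Running totals: Ebadd9 ends at 7, F# ends at 11, A ends at 14, Absus4 ends at 18, Badd9 ends at 21, C ends at 22.
Beat 22 falls within C.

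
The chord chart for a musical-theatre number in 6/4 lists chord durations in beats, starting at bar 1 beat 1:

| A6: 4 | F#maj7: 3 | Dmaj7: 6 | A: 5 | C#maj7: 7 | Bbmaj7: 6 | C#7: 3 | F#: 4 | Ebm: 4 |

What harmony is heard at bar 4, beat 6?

Beat 6 of bar 4 is beat (4−1)×6 + 6 = 24 overall.
Running totals: A6 ends at 4, F#maj7 ends at 7, Dmaj7 ends at 13, A ends at 18, C#maj7 ends at 25.
Beat 24 falls within C#maj7.

C#maj7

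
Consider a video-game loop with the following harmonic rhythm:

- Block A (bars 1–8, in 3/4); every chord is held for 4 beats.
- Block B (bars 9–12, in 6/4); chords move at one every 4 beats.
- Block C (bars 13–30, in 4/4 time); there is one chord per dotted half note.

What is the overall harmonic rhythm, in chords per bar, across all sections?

A: 8 × 3 = 24 beats ÷ 4 = 6 chords.
B: 4 × 6 = 24 beats ÷ 4 = 6 chords.
C: 18 × 4 = 72 beats ÷ 3 = 24 chords.
Overall: 36 chords over 30 bars → 36/30 = 1.2 chords per bar.

1.2 chords per bar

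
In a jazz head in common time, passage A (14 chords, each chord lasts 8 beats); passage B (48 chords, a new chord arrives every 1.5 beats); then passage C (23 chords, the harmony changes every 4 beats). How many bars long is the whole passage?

69 bars

A: 14 × 8 = 112 beats = 28 bars.
B: 48 × 1.5 = 72 beats = 18 bars.
C: 23 × 4 = 92 beats = 23 bars.
Total: 28 + 18 + 23 = 69 bars.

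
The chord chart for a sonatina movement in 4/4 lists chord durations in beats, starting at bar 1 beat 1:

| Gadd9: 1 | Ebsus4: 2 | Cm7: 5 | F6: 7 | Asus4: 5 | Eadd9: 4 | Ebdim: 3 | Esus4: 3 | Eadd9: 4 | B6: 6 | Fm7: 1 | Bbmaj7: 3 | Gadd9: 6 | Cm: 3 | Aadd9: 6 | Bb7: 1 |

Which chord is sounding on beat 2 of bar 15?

Beat 2 of bar 15 is beat (15−1)×4 + 2 = 58 overall.
Running totals: Gadd9 ends at 1, Ebsus4 ends at 3, Cm7 ends at 8, F6 ends at 15, Asus4 ends at 20, Eadd9 ends at 24, Ebdim ends at 27, Esus4 ends at 30, Eadd9 ends at 34, B6 ends at 40, Fm7 ends at 41, Bbmaj7 ends at 44, Gadd9 ends at 50, Cm ends at 53, Aadd9 ends at 59.
Beat 58 falls within Aadd9.

Aadd9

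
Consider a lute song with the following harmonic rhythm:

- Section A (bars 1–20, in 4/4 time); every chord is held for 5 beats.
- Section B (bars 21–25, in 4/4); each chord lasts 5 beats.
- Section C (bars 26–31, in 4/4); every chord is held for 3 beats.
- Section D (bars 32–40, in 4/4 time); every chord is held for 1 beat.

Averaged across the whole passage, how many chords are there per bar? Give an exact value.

A: 20 bars of 4 beats is 80 beats; at 5 beats each that's 16 chords.
B: 5 bars of 4 beats is 20 beats; at 5 beats each that's 4 chords.
C: 6 bars of 4 beats is 24 beats; at 3 beats each that's 8 chords.
D: 9 bars of 4 beats is 36 beats; at 1 beat each that's 36 chords.
Overall: 64 chords over 40 bars → 64/40 = 1.6 chords per bar.

1.6 chords per bar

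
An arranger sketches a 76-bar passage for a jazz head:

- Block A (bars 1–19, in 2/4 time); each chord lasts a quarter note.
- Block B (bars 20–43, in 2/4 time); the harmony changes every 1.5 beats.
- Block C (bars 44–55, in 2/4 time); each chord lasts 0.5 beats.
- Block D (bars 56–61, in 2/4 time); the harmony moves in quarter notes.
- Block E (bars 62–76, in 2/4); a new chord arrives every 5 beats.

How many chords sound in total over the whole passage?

A has 38 beats and chords last 1 each, so 38 chords.
B has 48 beats and chords last 1.5 each, so 32 chords.
C has 24 beats and chords last 0.5 each, so 48 chords.
D has 12 beats and chords last 1 each, so 12 chords.
E has 30 beats and chords last 5 each, so 6 chords.
Total: 38 + 32 + 48 + 12 + 6 = 136.

136 chords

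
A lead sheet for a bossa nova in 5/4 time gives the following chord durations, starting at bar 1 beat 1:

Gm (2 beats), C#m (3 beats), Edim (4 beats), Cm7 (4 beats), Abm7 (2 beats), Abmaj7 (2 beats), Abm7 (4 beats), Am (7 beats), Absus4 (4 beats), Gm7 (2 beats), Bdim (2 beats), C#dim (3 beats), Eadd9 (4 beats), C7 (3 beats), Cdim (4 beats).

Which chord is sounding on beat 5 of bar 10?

Beat 5 of bar 10 is beat (10−1)×5 + 5 = 50 overall.
Running totals: Gm ends at 2, C#m ends at 5, Edim ends at 9, Cm7 ends at 13, Abm7 ends at 15, Abmaj7 ends at 17, Abm7 ends at 21, Am ends at 28, Absus4 ends at 32, Gm7 ends at 34, Bdim ends at 36, C#dim ends at 39, Eadd9 ends at 43, C7 ends at 46, Cdim ends at 50.
Beat 50 falls within Cdim.

Cdim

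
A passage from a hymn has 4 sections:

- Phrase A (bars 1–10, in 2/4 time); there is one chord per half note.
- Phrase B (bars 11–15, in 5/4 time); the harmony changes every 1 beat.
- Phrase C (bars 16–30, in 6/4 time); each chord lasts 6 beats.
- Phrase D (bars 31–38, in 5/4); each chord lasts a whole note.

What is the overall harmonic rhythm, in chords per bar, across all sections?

A: 10 bars of 2 beats is 20 beats; at 2 beats each that's 10 chords.
B: 5 bars of 5 beats is 25 beats; at 1 beat each that's 25 chords.
C: 15 bars of 6 beats is 90 beats; at 6 beats each that's 15 chords.
D: 8 bars of 5 beats is 40 beats; at 4 beats each that's 10 chords.
Overall: 60 chords over 38 bars → 60/38 = 30/19 chords per bar.

30/19 chords per bar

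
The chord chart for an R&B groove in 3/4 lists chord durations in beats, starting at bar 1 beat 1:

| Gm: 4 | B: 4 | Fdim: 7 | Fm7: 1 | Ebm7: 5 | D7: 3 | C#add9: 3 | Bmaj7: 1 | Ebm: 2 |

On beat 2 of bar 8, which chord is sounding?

D7

Beat 2 of bar 8 is beat (8−1)×3 + 2 = 23 overall.
Running totals: Gm ends at 4, B ends at 8, Fdim ends at 15, Fm7 ends at 16, Ebm7 ends at 21, D7 ends at 24.
Beat 23 falls within D7.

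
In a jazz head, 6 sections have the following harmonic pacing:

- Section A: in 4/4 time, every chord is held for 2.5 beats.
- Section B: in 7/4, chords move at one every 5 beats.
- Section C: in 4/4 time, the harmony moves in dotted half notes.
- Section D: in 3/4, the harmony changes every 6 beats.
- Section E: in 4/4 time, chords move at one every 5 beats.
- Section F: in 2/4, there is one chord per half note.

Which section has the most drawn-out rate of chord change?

A: each chord is 2.5 beats in 4/4, so 1.6 per bar.
B: each chord is 5 beats in 7/4, so 1.4 per bar.
C: each chord is 3 beats in 4/4, so 4/3 per bar.
D: each chord is 6 beats in 3/4, so 0.5 per bar.
E: each chord is 5 beats in 4/4, so 0.8 per bar.
F: each chord is 2 beats in 2/4, so 1 per bar.
Slowest is D at 0.5 chords/bar.

Section D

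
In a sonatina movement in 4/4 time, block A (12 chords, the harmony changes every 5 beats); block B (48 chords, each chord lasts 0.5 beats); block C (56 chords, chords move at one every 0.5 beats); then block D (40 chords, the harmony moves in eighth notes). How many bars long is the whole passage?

33 bars

A: 12 × 5 = 60 beats = 15 bars.
B: 48 × 0.5 = 24 beats = 6 bars.
C: 56 × 0.5 = 28 beats = 7 bars.
D: 40 × 0.5 = 20 beats = 5 bars.
Total: 15 + 6 + 7 + 5 = 33 bars.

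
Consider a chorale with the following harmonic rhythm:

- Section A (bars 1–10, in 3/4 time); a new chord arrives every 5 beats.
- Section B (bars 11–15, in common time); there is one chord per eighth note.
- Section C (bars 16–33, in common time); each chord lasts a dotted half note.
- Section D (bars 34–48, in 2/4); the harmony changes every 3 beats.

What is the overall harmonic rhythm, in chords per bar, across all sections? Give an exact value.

5/3 chords per bar

A: 10 × 3 = 30 beats ÷ 5 = 6 chords.
B: 5 × 4 = 20 beats ÷ 0.5 = 40 chords.
C: 18 × 4 = 72 beats ÷ 3 = 24 chords.
D: 15 × 2 = 30 beats ÷ 3 = 10 chords.
Overall: 80 chords over 48 bars → 80/48 = 5/3 chords per bar.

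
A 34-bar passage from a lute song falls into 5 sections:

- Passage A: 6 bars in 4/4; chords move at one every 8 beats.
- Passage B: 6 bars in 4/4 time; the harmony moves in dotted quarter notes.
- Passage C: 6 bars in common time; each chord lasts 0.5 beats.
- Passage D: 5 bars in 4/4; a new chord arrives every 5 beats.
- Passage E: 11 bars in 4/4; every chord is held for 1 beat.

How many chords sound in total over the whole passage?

115 chords

A has 24 beats and chords last 8 each, so 3 chords.
B has 24 beats and chords last 1.5 each, so 16 chords.
C has 24 beats and chords last 0.5 each, so 48 chords.
D has 20 beats and chords last 5 each, so 4 chords.
E has 44 beats and chords last 1 each, so 44 chords.
Total: 3 + 16 + 48 + 4 + 44 = 115.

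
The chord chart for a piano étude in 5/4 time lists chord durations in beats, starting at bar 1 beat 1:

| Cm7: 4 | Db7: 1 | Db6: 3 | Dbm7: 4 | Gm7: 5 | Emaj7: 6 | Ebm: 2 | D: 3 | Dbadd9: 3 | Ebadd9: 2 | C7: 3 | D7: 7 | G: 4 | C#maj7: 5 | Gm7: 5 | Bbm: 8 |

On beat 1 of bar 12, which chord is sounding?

Gm7

Beat 1 of bar 12 is beat (12−1)×5 + 1 = 56 overall.
Running totals: Cm7 ends at 4, Db7 ends at 5, Db6 ends at 8, Dbm7 ends at 12, Gm7 ends at 17, Emaj7 ends at 23, Ebm ends at 25, D ends at 28, Dbadd9 ends at 31, Ebadd9 ends at 33, C7 ends at 36, D7 ends at 43, G ends at 47, C#maj7 ends at 52, Gm7 ends at 57.
Beat 56 falls within Gm7.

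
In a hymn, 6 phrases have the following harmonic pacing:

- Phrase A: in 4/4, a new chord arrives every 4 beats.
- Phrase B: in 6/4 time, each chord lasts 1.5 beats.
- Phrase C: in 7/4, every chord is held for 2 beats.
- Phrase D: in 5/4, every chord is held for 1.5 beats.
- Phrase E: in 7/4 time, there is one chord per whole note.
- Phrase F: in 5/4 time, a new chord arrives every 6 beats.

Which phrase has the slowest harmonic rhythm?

Phrase F

A: 4 beats/bar ÷ 4 beats/chord = 1 chord/bar.
B: 6 beats/bar ÷ 1.5 beats/chord = 4 chords/bar.
C: 7 beats/bar ÷ 2 beats/chord = 3.5 chords/bar.
D: 5 beats/bar ÷ 1.5 beats/chord = 10/3 chords/bar.
E: 7 beats/bar ÷ 4 beats/chord = 1.75 chords/bar.
F: 5 beats/bar ÷ 6 beats/chord = 5/6 chords/bar.
Slowest is F at 5/6 chords/bar.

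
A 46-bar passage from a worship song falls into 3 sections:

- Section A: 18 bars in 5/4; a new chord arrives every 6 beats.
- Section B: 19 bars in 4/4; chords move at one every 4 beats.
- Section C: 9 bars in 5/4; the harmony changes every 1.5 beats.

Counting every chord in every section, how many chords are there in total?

64 chords

A has 90 beats and chords last 6 each, so 15 chords.
B has 76 beats and chords last 4 each, so 19 chords.
C has 45 beats and chords last 1.5 each, so 30 chords.
Total: 15 + 19 + 30 = 64.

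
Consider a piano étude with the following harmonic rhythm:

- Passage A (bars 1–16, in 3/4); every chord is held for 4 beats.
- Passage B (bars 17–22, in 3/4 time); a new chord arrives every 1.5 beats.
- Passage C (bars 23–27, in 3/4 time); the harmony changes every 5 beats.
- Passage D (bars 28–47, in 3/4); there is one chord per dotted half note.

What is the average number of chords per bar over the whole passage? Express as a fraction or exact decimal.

1 chords per bar

A: 16 × 3 = 48 beats ÷ 4 = 12 chords.
B: 6 × 3 = 18 beats ÷ 1.5 = 12 chords.
C: 5 × 3 = 15 beats ÷ 5 = 3 chords.
D: 20 × 3 = 60 beats ÷ 3 = 20 chords.
Overall: 47 chords over 47 bars → 47/47 = 1 chords per bar.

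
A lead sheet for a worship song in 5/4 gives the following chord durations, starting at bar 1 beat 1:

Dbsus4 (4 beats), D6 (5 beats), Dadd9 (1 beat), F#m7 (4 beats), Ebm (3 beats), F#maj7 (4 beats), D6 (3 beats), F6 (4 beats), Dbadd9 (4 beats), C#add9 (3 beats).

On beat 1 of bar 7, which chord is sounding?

Beat 1 of bar 7 is beat (7−1)×5 + 1 = 31 overall.
Running totals: Dbsus4 ends at 4, D6 ends at 9, Dadd9 ends at 10, F#m7 ends at 14, Ebm ends at 17, F#maj7 ends at 21, D6 ends at 24, F6 ends at 28, Dbadd9 ends at 32.
Beat 31 falls within Dbadd9.

Dbadd9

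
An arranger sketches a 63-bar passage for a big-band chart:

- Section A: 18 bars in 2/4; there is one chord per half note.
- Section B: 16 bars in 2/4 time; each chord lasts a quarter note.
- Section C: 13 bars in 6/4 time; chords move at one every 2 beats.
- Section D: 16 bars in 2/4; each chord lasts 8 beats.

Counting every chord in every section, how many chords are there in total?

93 chords

A: 18 bars × 2 beats = 36 beats; 2 beats/chord → 18 chords.
B: 16 bars × 2 beats = 32 beats; 1 beat/chord → 32 chords.
C: 13 bars × 6 beats = 78 beats; 2 beats/chord → 39 chords.
D: 16 bars × 2 beats = 32 beats; 8 beats/chord → 4 chords.
Total: 18 + 32 + 39 + 4 = 93.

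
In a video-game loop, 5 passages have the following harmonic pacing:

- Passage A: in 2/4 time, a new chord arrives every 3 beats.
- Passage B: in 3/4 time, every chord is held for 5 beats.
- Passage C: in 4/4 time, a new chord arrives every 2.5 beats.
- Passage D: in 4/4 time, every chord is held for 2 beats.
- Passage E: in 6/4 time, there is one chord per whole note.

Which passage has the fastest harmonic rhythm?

A: each chord is 3 beats in 2/4, so 2/3 per bar.
B: each chord is 5 beats in 3/4, so 0.6 per bar.
C: each chord is 2.5 beats in 4/4, so 1.6 per bar.
D: each chord is 2 beats in 4/4, so 2 per bar.
E: each chord is 4 beats in 6/4, so 1.5 per bar.
Fastest is D at 2 chords/bar.

Passage D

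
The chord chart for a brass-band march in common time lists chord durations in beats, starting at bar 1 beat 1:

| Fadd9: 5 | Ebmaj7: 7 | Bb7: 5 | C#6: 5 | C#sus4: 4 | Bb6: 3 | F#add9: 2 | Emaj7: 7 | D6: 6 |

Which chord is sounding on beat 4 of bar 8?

Beat 4 of bar 8 is beat (8−1)×4 + 4 = 32 overall.
Running totals: Fadd9 ends at 5, Ebmaj7 ends at 12, Bb7 ends at 17, C#6 ends at 22, C#sus4 ends at 26, Bb6 ends at 29, F#add9 ends at 31, Emaj7 ends at 38.
Beat 32 falls within Emaj7.

Emaj7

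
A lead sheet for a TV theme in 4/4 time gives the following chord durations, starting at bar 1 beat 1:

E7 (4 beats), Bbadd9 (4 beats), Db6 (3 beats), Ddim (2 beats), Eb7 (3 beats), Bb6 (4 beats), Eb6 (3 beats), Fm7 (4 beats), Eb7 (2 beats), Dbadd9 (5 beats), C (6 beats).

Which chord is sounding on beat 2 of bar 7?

Beat 2 of bar 7 is beat (7−1)×4 + 2 = 26 overall.
Running totals: E7 ends at 4, Bbadd9 ends at 8, Db6 ends at 11, Ddim ends at 13, Eb7 ends at 16, Bb6 ends at 20, Eb6 ends at 23, Fm7 ends at 27.
Beat 26 falls within Fm7.

Fm7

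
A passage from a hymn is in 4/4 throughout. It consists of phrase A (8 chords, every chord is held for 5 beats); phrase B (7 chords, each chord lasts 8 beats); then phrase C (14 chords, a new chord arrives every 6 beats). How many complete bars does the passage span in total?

A: 8 × 5 = 40 beats = 10 bars.
B: 7 × 8 = 56 beats = 14 bars.
C: 14 × 6 = 84 beats = 21 bars.
Total: 10 + 14 + 21 = 45 bars.

45 bars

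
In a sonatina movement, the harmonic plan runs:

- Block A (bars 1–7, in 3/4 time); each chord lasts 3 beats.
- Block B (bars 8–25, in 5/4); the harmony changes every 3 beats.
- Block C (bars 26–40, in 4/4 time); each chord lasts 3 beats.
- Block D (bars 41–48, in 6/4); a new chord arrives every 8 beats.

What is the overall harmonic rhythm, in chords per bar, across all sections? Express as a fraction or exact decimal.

A: 7 × 3 = 21 beats ÷ 3 = 7 chords.
B: 18 × 5 = 90 beats ÷ 3 = 30 chords.
C: 15 × 4 = 60 beats ÷ 3 = 20 chords.
D: 8 × 6 = 48 beats ÷ 8 = 6 chords.
Overall: 63 chords over 48 bars → 63/48 = 21/16 chords per bar.

21/16 chords per bar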